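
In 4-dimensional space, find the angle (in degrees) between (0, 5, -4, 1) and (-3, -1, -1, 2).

With u = (0, 5, -4, 1), v = (-3, -1, -1, 2):
u·v = 0·(-3) + 5·(-1) + (-4)·(-1) + 1·2 = 0 + (-5) + 4 + 2 = 1.
|u| = √(0² + 5² + (-4)² + 1²) = √42, |v| = √((-3)² + (-1)² + (-1)² + 2²) = √15, so |u||v| = √(42·15) = √630.
cos θ = (u·v)/(|u||v|) = 1/√630 ≈ 0.039841
θ = arccos(0.039841) ≈ 87.72°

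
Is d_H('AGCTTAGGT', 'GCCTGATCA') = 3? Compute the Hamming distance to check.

Differing positions: 1, 2, 5, 7, 8, 9. Hamming distance = 6, so the claim that d_H = 3 is false.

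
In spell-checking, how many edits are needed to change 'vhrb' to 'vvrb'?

Let D[i][j] be the edit distance between the first i characters of 'vhrb' and the first j characters of 'vvrb', with D[i][0] = i, D[0][j] = j, and D[i][j] = D[i-1][j-1] if the characters match, else 1 + min(D[i-1][j], D[i][j-1], D[i-1][j-1]). Filling the table (rows: prefixes of 'vhrb', columns: prefixes of 'vvrb'):
     ε  v  v  r  b
  ε  0  1  2  3  4
  v  1  0  1  2  3
  h  2  1  1  2  3
  r  3  2  2  1  2
  b  4  3  3  2  1
The bottom-right entry gives D[4][4] = 1, so no sequence of fewer than 1 edit works. Backtracking through the table gives one optimal edit sequence (1 edit):
  vhrb → vvrb (sub h→v @2)
Edit distance = 1.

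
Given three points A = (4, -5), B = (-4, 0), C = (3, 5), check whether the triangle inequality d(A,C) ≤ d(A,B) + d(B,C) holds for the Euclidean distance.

d(A,B) = √(8² + 5²) = √89 ≈ 9.434, d(B,C) = √(7² + 5²) = √74 ≈ 8.6023, d(A,C) = √(1² + 10²) = √101 ≈ 10.0499.
d(A,C) ≈ 10.0499 ≤ 9.434 + 8.6023 = 18.0363. Triangle inequality is satisfied.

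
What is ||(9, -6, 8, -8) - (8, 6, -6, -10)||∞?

max(|x_i - y_i|) = max(|9 - 8|, |-6 - 6|, |8 - (-6)|, |-8 - (-10)|) = max(1, 12, 14, 2) = 14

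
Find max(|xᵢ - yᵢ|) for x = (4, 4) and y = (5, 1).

max(|x_i - y_i|) = max(|4 - 5|, |4 - 1|) = max(1, 3) = 3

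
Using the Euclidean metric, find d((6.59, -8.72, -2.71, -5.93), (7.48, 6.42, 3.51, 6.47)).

√(Σ(x_i - y_i)²) = √((6.59 - 7.48)² + (-8.72 - 6.42)² + (-2.71 - 3.51)² + (-5.93 - 6.47)²)
= √((-0.89)² + (-15.14)² + (-6.22)² + (-12.4)²) = √(0.7921 + 229.2196 + 38.6884 + 153.76) = √422.4601 ≈ 20.5538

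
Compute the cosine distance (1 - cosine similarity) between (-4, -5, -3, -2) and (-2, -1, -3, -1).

With u = (-4, -5, -3, -2), v = (-2, -1, -3, -1):
u·v = (-4)·(-2) + (-5)·(-1) + (-3)·(-3) + (-2)·(-1) = 8 + 5 + 9 + 2 = 24.
|u| = √((-4)² + (-5)² + (-3)² + (-2)²) = √54, |v| = √((-2)² + (-1)² + (-3)² + (-1)²) = √15, so |u||v| = √(54·15) = √810.
cos θ = (u·v)/(|u||v|) = 24/√810 ≈ 0.8433
Cosine distance = 1 - cos θ ≈ 1 - 0.8433 = 0.1567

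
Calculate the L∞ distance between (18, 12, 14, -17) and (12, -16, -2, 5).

max(|x_i - y_i|) = max(|18 - 12|, |12 - (-16)|, |14 - (-2)|, |-17 - 5|) = max(6, 28, 16, 22) = 28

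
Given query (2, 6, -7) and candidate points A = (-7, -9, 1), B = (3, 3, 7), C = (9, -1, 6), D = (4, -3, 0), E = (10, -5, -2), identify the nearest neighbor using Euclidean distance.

Distances: d(A) ≈ 19.2354, d(B) ≈ 14.3527, d(C) ≈ 16.3401, d(D) ≈ 11.5758, d(E) ≈ 14.4914. Nearest: D = (4, -3, 0) with distance 11.5758.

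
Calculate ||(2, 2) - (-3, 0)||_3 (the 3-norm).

(Σ|x_i - y_i|^3)^(1/3) = (|2 - (-3)|^3 + |2 - 0|^3)^(1/3)
= (5^3 + 2^3)^(1/3) = (125 + 8)^(1/3) = (133)^(1/3) ≈ 5.1045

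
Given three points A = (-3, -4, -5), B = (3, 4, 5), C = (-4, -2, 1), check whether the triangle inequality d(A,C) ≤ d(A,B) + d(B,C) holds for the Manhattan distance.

d(A,B) = 6 + 8 + 10 = 24, d(B,C) = 7 + 6 + 4 = 17, d(A,C) = 1 + 2 + 6 = 9.
d(A,C) = 9 ≤ 24 + 17 = 41. Triangle inequality is satisfied.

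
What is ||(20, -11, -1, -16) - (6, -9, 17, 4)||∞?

max(|x_i - y_i|) = max(|20 - 6|, |-11 - (-9)|, |-1 - 17|, |-16 - 4|) = max(14, 2, 18, 20) = 20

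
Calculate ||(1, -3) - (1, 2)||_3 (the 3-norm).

(Σ|x_i - y_i|^3)^(1/3) = (|1 - 1|^3 + |-3 - 2|^3)^(1/3)
= (0^3 + 5^3)^(1/3) = (0 + 125)^(1/3) = (125)^(1/3) = 5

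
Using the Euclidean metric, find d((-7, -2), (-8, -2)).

√(Σ(x_i - y_i)²) = √((-7 - (-8))² + (-2 - (-2))²)
= √(1² + 0²) = √(1 + 0) = √1 = 1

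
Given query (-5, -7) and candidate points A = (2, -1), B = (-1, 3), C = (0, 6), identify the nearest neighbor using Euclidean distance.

Distances: d(A) ≈ 9.2195, d(B) ≈ 10.7703, d(C) ≈ 13.9284. Nearest: A = (2, -1) with distance 9.2195.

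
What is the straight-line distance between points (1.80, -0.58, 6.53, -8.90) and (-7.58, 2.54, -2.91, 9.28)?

√(Σ(x_i - y_i)²) = √((1.8 - (-7.58))² + (-0.58 - 2.54)² + (6.53 - (-2.91))² + (-8.9 - 9.28)²)
= √(9.38² + (-3.12)² + 9.44² + (-18.18)²) = √(87.9844 + 9.7344 + 89.1136 + 330.5124) = √517.3448 ≈ 22.7452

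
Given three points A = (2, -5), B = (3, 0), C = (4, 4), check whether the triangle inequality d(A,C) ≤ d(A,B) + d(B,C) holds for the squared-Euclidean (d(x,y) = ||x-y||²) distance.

d(A,B) = 1² + 5² = 26, d(B,C) = 1² + 4² = 17, d(A,C) = 2² + 9² = 85.
d(A,C) = 85 > 26 + 17 = 43. Triangle inequality is VIOLATED. (Squared-Euclidean is not a metric — this is a counterexample.)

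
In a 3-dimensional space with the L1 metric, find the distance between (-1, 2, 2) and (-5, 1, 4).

Σ|x_i - y_i| = |-1 - (-5)| + |2 - 1| + |2 - 4| = 4 + 1 + 2 = 7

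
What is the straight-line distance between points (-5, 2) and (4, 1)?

√(Σ(x_i - y_i)²) = √((-5 - 4)² + (2 - 1)²)
= √((-9)² + 1²) = √(81 + 1) = √82 ≈ 9.0554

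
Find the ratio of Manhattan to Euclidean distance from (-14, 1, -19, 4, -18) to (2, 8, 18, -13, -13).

L1 = |-14 - 2| + |1 - 8| + |-19 - 18| + |4 - (-13)| + |-18 - (-13)| = 16 + 7 + 37 + 17 + 5 = 82
L2 = √(16² + 7² + 37² + 17² + 5²) = √1988 ≈ 44.587
L1 ≥ L2 always (equality iff movement is along one axis); L1 > L2 here.
Ratio L1/L2 = 82/√1988 ≈ 1.8391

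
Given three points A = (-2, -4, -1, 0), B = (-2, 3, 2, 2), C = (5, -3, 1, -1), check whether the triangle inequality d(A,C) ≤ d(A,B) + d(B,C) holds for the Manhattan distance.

d(A,B) = 0 + 7 + 3 + 2 = 12, d(B,C) = 7 + 6 + 1 + 3 = 17, d(A,C) = 7 + 1 + 2 + 1 = 11.
d(A,C) = 11 ≤ 12 + 17 = 29. Triangle inequality is satisfied.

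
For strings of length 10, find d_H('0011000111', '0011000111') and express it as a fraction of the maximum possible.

Differing positions: none. Hamming distance = 0. The maximum possible Hamming distance for length-10 strings is 10, so d_H/10 = 0/10 = 0.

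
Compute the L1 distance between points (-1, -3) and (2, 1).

Σ|x_i - y_i| = |-1 - 2| + |-3 - 1| = 3 + 4 = 7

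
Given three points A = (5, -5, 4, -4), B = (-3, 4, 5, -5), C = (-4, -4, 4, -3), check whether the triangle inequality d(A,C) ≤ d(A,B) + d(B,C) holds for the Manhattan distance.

d(A,B) = 8 + 9 + 1 + 1 = 19, d(B,C) = 1 + 8 + 1 + 2 = 12, d(A,C) = 9 + 1 + 0 + 1 = 11.
d(A,C) = 11 ≤ 19 + 12 = 31. Triangle inequality is satisfied.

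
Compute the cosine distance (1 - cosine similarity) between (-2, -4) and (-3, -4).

With u = (-2, -4), v = (-3, -4):
u·v = (-2)·(-3) + (-4)·(-4) = 6 + 16 = 22.
|u| = √((-2)² + (-4)²) = √20, |v| = √((-3)² + (-4)²) = √25, so |u||v| = √(20·25) = √500.
cos θ = (u·v)/(|u||v|) = 22/√500 ≈ 0.9839
Cosine distance = 1 - cos θ ≈ 1 - 0.9839 = 0.0161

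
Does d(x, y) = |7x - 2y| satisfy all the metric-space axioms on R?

No. d fails symmetry: d(2, 5) = |7·2 - 2·5| = |4| = 4, but d(5, 2) = |7·5 - 2·2| = |31| = 31. Since 4 ≠ 31, d(x,y) ≠ d(y,x) in general.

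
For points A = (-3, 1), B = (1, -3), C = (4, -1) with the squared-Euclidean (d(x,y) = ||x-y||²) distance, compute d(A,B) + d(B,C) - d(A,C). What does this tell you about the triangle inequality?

d(A,B) = 4² + 4² = 32, d(B,C) = 3² + 2² = 13, d(A,C) = 7² + 2² = 53.
d(A,B) + d(B,C) - d(A,C) = 32 + 13 - 53 = 45 - 53 = -8. This is < 0, so the triangle inequality FAILS for these points (squared-Euclidean is not a metric).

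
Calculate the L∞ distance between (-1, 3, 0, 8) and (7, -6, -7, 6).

max(|x_i - y_i|) = max(|-1 - 7|, |3 - (-6)|, |0 - (-7)|, |8 - 6|) = max(8, 9, 7, 2) = 9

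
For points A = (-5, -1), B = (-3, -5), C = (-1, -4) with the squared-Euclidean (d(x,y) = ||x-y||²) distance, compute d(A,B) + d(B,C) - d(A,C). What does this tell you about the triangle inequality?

d(A,B) = 2² + 4² = 20, d(B,C) = 2² + 1² = 5, d(A,C) = 4² + 3² = 25.
d(A,B) + d(B,C) - d(A,C) = 20 + 5 - 25 = 25 - 25 = 0. This is ≥ 0, so the triangle inequality holds for these points.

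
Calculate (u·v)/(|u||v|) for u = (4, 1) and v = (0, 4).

With u = (4, 1), v = (0, 4):
u·v = 4·0 + 1·4 = 0 + 4 = 4.
|u| = √(4² + 1²) = √17, |v| = √(0² + 4²) = √16, so |u||v| = √(17·16) = √272.
cos θ = (u·v)/(|u||v|) = 4/√272 ≈ 0.2425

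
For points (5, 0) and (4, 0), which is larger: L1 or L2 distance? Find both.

L1 = |5 - 4| + |0 - 0| = 1 + 0 = 1
L2 = √(1² + 0²) = √1 = 1
L1 ≥ L2 always (equality iff movement is along one axis); L1 = L2 here (movement is along a single axis).
Ratio L1/L2 = 1/1 = 1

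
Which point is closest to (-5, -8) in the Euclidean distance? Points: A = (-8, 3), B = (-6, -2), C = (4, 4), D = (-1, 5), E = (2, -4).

Distances: d(A) ≈ 11.4018, d(B) ≈ 6.0828, d(C) = 15, d(D) ≈ 13.6015, d(E) ≈ 8.0623. Nearest: B = (-6, -2) with distance 6.0828.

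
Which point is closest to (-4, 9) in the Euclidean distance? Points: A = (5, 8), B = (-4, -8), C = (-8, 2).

Distances: d(A) ≈ 9.0554, d(B) = 17, d(C) ≈ 8.0623. Nearest: C = (-8, 2) with distance 8.0623.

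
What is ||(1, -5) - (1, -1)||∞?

max(|x_i - y_i|) = max(|1 - 1|, |-5 - (-1)|) = max(0, 4) = 4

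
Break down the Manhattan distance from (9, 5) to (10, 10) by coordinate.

Σ|x_i - y_i| = |9 - 10| + |5 - 10| = 1 + 5 = 6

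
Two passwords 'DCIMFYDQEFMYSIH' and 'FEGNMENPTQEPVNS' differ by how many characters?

Differing positions: 1, 2, 3, 4, 5, 6, 7, 8, 9, 10, 11, 12, 13, 14, 15. Hamming distance = 15.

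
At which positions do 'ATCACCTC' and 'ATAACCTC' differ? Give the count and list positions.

Differing positions: 3. Hamming distance = 1.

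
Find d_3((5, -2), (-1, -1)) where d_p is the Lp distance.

(Σ|x_i - y_i|^3)^(1/3) = (|5 - (-1)|^3 + |-2 - (-1)|^3)^(1/3)
= (6^3 + 1^3)^(1/3) = (216 + 1)^(1/3) = (217)^(1/3) ≈ 6.0092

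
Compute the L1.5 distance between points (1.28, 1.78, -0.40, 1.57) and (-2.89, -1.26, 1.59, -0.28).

(Σ|x_i - y_i|^1.5)^(1/1.5) = (|1.28 - (-2.89)|^1.5 + |1.78 - (-1.26)|^1.5 + |-0.4 - 1.59|^1.5 + |1.57 - (-0.28)|^1.5)^(1/1.5)
= (4.17^1.5 + 3.04^1.5 + 1.99^1.5 + 1.85^1.5)^(1/1.5) ≈ (8.5154 + 5.3004 + 2.8072 + 2.5163)^(1/1.5) = (19.1393)^(1/1.5) ≈ 7.1551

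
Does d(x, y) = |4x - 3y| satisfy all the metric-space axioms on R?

No. d fails symmetry: d(6, 2) = |4·6 - 3·2| = |18| = 18, but d(2, 6) = |4·2 - 3·6| = |-10| = 10. Since 18 ≠ 10, d(x,y) ≠ d(y,x) in general.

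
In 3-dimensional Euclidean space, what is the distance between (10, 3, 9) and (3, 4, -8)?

√(Σ(x_i - y_i)²) = √((10 - 3)² + (3 - 4)² + (9 - (-8))²)
= √(7² + (-1)² + 17²) = √(49 + 1 + 289) = √339 ≈ 18.412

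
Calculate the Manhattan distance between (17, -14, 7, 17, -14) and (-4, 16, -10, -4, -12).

Σ|x_i - y_i| = |17 - (-4)| + |-14 - 16| + |7 - (-10)| + |17 - (-4)| + |-14 - (-12)| = 21 + 30 + 17 + 21 + 2 = 91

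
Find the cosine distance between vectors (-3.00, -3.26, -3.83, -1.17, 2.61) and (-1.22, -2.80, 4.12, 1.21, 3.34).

With u = (-3.00, -3.26, -3.83, -1.17, 2.61), v = (-1.22, -2.80, 4.12, 1.21, 3.34):
u·v = (-3)·(-1.22) + (-3.26)·(-2.8) + (-3.83)·4.12 + (-1.17)·1.21 + 2.61·3.34 = 3.66 + 9.128 + (-15.7796) + (-1.4157) + 8.7174 = 4.3101.
|u| = √((-3)² + (-3.26)² + (-3.83)² + (-1.17)² + 2.61²) = √(9 + 10.6276 + 14.6689 + 1.3689 + 6.8121) = √42.4775, |v| = √((-1.22)² + (-2.8)² + 4.12² + 1.21² + 3.34²) = √(1.4884 + 7.84 + 16.9744 + 1.4641 + 11.1556) = √38.9225.
cos θ = (u·v)/(|u||v|) = 4.3101/(√42.4775·√38.9225) ≈ 0.106
Cosine distance = 1 - cos θ ≈ 1 - 0.106 = 0.894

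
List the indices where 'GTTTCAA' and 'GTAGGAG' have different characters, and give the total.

Differing positions: 3, 4, 5, 7. Hamming distance = 4.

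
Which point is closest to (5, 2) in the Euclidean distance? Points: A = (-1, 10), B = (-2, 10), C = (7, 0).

Distances: d(A) = 10, d(B) ≈ 10.6301, d(C) ≈ 2.8284. Nearest: C = (7, 0) with distance 2.8284.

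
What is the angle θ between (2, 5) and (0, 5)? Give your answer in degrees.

With u = (2, 5), v = (0, 5):
u·v = 2·0 + 5·5 = 0 + 25 = 25.
|u| = √(2² + 5²) = √29, |v| = √(0² + 5²) = √25, so |u||v| = √(29·25) = √725.
cos θ = (u·v)/(|u||v|) = 25/√725 ≈ 0.928477
θ = arccos(0.928477) ≈ 21.8°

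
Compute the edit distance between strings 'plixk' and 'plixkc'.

Let D[i][j] be the edit distance between the first i characters of 'plixk' and the first j characters of 'plixkc', with D[i][0] = i, D[0][j] = j, and D[i][j] = D[i-1][j-1] if the characters match, else 1 + min(D[i-1][j], D[i][j-1], D[i-1][j-1]). Filling the table (rows: prefixes of 'plixk', columns: prefixes of 'plixkc'):
     ε  p  l  i  x  k  c
  ε  0  1  2  3  4  5  6
  p  1  0  1  2  3  4  5
  l  2  1  0  1  2  3  4
  i  3  2  1  0  1  2  3
  x  4  3  2  1  0  1  2
  k  5  4  3  2  1  0  1
The bottom-right entry gives D[5][6] = 1, so no sequence of fewer than 1 edit works. Backtracking through the table gives one optimal edit sequence (1 edit):
  plixk → plixkc (ins c @6)
Edit distance = 1.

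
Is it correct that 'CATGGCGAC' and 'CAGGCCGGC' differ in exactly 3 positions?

Differing positions: 3, 5, 8. Hamming distance = 3, so the claim is true.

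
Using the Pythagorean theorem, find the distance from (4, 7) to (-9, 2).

√(Σ(x_i - y_i)²) = √((4 - (-9))² + (7 - 2)²)
= √(13² + 5²) = √(169 + 25) = √194 ≈ 13.9284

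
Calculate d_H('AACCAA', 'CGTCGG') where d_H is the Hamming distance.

Differing positions: 1, 2, 3, 5, 6. Hamming distance = 5.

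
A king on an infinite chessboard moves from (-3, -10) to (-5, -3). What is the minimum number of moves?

max(|x_i - y_i|) = max(|-3 - (-5)|, |-10 - (-3)|) = max(2, 7) = 7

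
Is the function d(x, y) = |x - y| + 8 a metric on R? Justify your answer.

No. d fails identity of indiscernibles (specifically d(x,x) = 0): d(4, 4) = |4 - 4| + 8 = 0 + 8 = 8 ≠ 0.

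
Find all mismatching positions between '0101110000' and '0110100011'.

Differing positions: 3, 4, 6, 9, 10. Hamming distance = 5.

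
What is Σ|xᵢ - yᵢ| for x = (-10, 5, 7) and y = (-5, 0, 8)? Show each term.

Σ|x_i - y_i| = |-10 - (-5)| + |5 - 0| + |7 - 8| = 5 + 5 + 1 = 11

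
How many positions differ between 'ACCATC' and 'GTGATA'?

Differing positions: 1, 2, 3, 6. Hamming distance = 4.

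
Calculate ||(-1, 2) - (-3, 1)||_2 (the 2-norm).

(Σ|x_i - y_i|^2)^(1/2) = (|-1 - (-3)|^2 + |2 - 1|^2)^(1/2)
= (2^2 + 1^2)^(1/2) = (4 + 1)^(1/2) = (5)^(1/2) ≈ 2.2361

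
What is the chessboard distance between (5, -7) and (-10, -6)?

max(|x_i - y_i|) = max(|5 - (-10)|, |-7 - (-6)|) = max(15, 1) = 15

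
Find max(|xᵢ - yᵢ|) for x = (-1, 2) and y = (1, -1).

max(|x_i - y_i|) = max(|-1 - 1|, |2 - (-1)|) = max(2, 3) = 3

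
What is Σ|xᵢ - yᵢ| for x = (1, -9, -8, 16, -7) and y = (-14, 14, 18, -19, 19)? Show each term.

Σ|x_i - y_i| = |1 - (-14)| + |-9 - 14| + |-8 - 18| + |16 - (-19)| + |-7 - 19| = 15 + 23 + 26 + 35 + 26 = 125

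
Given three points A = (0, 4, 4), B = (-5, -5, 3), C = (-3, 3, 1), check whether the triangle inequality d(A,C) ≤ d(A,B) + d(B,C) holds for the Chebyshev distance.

d(A,B) = max(5, 9, 1) = 9, d(B,C) = max(2, 8, 2) = 8, d(A,C) = max(3, 1, 3) = 3.
d(A,C) = 3 ≤ 9 + 8 = 17. Triangle inequality is satisfied.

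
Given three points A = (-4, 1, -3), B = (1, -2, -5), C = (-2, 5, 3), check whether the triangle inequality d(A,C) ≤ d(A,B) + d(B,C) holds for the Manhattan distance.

d(A,B) = 5 + 3 + 2 = 10, d(B,C) = 3 + 7 + 8 = 18, d(A,C) = 2 + 4 + 6 = 12.
d(A,C) = 12 ≤ 10 + 18 = 28. Triangle inequality is satisfied.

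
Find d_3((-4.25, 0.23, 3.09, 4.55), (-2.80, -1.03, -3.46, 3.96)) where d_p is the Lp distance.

(Σ|x_i - y_i|^3)^(1/3) = (|-4.25 - (-2.8)|^3 + |0.23 - (-1.03)|^3 + |3.09 - (-3.46)|^3 + |4.55 - 3.96|^3)^(1/3)
= (1.45^3 + 1.26^3 + 6.55^3 + 0.59^3)^(1/3) ≈ (3.0486 + 2.0004 + 281.0114 + 0.2054)^(1/3) = (286.2658)^(1/3) ≈ 6.5906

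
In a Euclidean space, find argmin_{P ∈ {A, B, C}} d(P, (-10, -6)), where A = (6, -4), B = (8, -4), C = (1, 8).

Distances: d(A) ≈ 16.1245, d(B) ≈ 18.1108, d(C) ≈ 17.8045. Nearest: A = (6, -4) with distance 16.1245.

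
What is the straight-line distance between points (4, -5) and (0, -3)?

√(Σ(x_i - y_i)²) = √((4 - 0)² + (-5 - (-3))²)
= √(4² + (-2)²) = √(16 + 4) = √20 ≈ 4.4721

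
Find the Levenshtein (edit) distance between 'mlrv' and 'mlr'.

Let D[i][j] be the edit distance between the first i characters of 'mlrv' and the first j characters of 'mlr', with D[i][0] = i, D[0][j] = j, and D[i][j] = D[i-1][j-1] if the characters match, else 1 + min(D[i-1][j], D[i][j-1], D[i-1][j-1]). Filling the table (rows: prefixes of 'mlrv', columns: prefixes of 'mlr'):
     ε  m  l  r
  ε  0  1  2  3
  m  1  0  1  2
  l  2  1  0  1
  r  3  2  1  0
  v  4  3  2  1
The bottom-right entry gives D[4][3] = 1, so no sequence of fewer than 1 edit works. Backtracking through the table gives one optimal edit sequence (1 edit):
  mlrv → mlr (del v @4)
Edit distance = 1.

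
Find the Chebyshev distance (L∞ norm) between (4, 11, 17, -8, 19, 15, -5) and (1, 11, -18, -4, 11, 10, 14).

max(|x_i - y_i|) = max(|4 - 1|, |11 - 11|, |17 - (-18)|, |-8 - (-4)|, |19 - 11|, |15 - 10|, |-5 - 14|) = max(3, 0, 35, 4, 8, 5, 19) = 35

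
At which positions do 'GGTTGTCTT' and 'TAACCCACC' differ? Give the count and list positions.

Differing positions: 1, 2, 3, 4, 5, 6, 7, 8, 9. Hamming distance = 9.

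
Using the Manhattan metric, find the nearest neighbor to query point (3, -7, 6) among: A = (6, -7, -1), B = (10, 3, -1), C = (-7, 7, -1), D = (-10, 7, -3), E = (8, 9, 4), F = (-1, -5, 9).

Distances: d(A) = 10, d(B) = 24, d(C) = 31, d(D) = 36, d(E) = 23, d(F) = 9. Nearest: F = (-1, -5, 9) with distance 9.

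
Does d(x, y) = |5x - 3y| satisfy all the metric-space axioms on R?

No. d fails symmetry: d(7, 3) = |5·7 - 3·3| = |26| = 26, but d(3, 7) = |5·3 - 3·7| = |-6| = 6. Since 26 ≠ 6, d(x,y) ≠ d(y,x) in general.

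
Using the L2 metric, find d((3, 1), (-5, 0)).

√(Σ(x_i - y_i)²) = √((3 - (-5))² + (1 - 0)²)
= √(8² + 1²) = √(64 + 1) = √65 ≈ 8.0623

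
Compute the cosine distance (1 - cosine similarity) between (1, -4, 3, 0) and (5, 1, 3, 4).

With u = (1, -4, 3, 0), v = (5, 1, 3, 4):
u·v = 1·5 + (-4)·1 + 3·3 + 0·4 = 5 + (-4) + 9 + 0 = 10.
|u| = √(1² + (-4)² + 3² + 0²) = √26, |v| = √(5² + 1² + 3² + 4²) = √51, so |u||v| = √(26·51) = √1326.
cos θ = (u·v)/(|u||v|) = 10/√1326 ≈ 0.2746
Cosine distance = 1 - cos θ ≈ 1 - 0.2746 = 0.7254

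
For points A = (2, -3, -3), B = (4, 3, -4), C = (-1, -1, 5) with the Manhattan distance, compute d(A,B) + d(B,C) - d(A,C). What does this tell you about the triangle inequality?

d(A,B) = 2 + 6 + 1 = 9, d(B,C) = 5 + 4 + 9 = 18, d(A,C) = 3 + 2 + 8 = 13.
d(A,B) + d(B,C) - d(A,C) = 9 + 18 - 13 = 27 - 13 = 14. This is ≥ 0, so the triangle inequality holds for these points.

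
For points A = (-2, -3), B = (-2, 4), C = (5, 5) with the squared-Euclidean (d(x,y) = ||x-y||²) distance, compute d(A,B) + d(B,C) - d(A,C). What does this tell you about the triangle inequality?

d(A,B) = 0² + 7² = 49, d(B,C) = 7² + 1² = 50, d(A,C) = 7² + 8² = 113.
d(A,B) + d(B,C) - d(A,C) = 49 + 50 - 113 = 99 - 113 = -14. This is < 0, so the triangle inequality FAILS for these points (squared-Euclidean is not a metric).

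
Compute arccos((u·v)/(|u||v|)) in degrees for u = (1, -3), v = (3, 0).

With u = (1, -3), v = (3, 0):
u·v = 1·3 + (-3)·0 = 3 + 0 = 3.
|u| = √(1² + (-3)²) = √10, |v| = √(3² + 0²) = √9, so |u||v| = √(10·9) = √90.
cos θ = (u·v)/(|u||v|) = 3/√90 ≈ 0.316228
θ = arccos(0.316228) ≈ 71.57°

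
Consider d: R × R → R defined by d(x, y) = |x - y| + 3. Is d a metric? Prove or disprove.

No. d fails identity of indiscernibles (specifically d(x,x) = 0): d(-3, -3) = |-3 - (-3)| + 3 = 0 + 3 = 3 ≠ 0.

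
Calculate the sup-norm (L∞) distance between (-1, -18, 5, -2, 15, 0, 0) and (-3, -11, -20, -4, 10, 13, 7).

max(|x_i - y_i|) = max(|-1 - (-3)|, |-18 - (-11)|, |5 - (-20)|, |-2 - (-4)|, |15 - 10|, |0 - 13|, |0 - 7|) = max(2, 7, 25, 2, 5, 13, 7) = 25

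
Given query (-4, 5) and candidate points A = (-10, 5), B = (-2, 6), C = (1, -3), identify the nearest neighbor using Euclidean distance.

Distances: d(A) = 6, d(B) ≈ 2.2361, d(C) ≈ 9.434. Nearest: B = (-2, 6) with distance 2.2361.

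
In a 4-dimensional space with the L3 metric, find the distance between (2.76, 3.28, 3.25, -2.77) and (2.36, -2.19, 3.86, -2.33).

(Σ|x_i - y_i|^3)^(1/3) = (|2.76 - 2.36|^3 + |3.28 - (-2.19)|^3 + |3.25 - 3.86|^3 + |-2.77 - (-2.33)|^3)^(1/3)
= (0.4^3 + 5.47^3 + 0.61^3 + 0.44^3)^(1/3) ≈ (0.064 + 163.6673 + 0.227 + 0.0852)^(1/3) = (164.0435)^(1/3) ≈ 5.4742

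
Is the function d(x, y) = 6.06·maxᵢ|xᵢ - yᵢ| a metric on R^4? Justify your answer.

Yes. The L∞ (Chebyshev) norm induces a metric on R^4, and multiplying a metric by a positive constant 6.06 > 0 preserves all four axioms: non-negativity (6.06·||x-y|| ≥ 0), identity (6.06·||x-y|| = 0 ⟺ ||x-y|| = 0 ⟺ x = y), symmetry (||x-y|| = ||y-x||), and the triangle inequality (6.06·||x-z|| ≤ 6.06·||x-y|| + 6.06·||y-z||). So d is a metric.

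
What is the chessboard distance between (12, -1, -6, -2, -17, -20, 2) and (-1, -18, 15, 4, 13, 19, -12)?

max(|x_i - y_i|) = max(|12 - (-1)|, |-1 - (-18)|, |-6 - 15|, |-2 - 4|, |-17 - 13|, |-20 - 19|, |2 - (-12)|) = max(13, 17, 21, 6, 30, 39, 14) = 39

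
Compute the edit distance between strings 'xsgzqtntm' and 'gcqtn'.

Let D[i][j] be the edit distance between the first i characters of 'xsgzqtntm' and the first j characters of 'gcqtn', with D[i][0] = i, D[0][j] = j, and D[i][j] = D[i-1][j-1] if the characters match, else 1 + min(D[i-1][j], D[i][j-1], D[i-1][j-1]). Filling the table (rows: prefixes of 'xsgzqtntm', columns: prefixes of 'gcqtn'):
     ε  g  c  q  t  n
  ε  0  1  2  3  4  5
  x  1  1  2  3  4  5
  s  2  2  2  3  4  5
  g  3  2  3  3  4  5
  z  4  3  3  4  4  5
  q  5  4  4  3  4  5
  t  6  5  5  4  3  4
  n  7  6  6  5  4  3
  t  8  7  7  6  5  4
  m  9  8  8  7  6  5
The bottom-right entry gives D[9][5] = 5, so no sequence of fewer than 5 edits works. Backtracking through the table gives one optimal edit sequence (5 edits):
  xsgzqtntm → sgzqtntm (del x @1)
  sgzqtntm → gzqtntm (del s @1)
  gzqtntm → gcqtntm (sub z→c @2)
  gcqtntm → gcqtnm (del t @6)
  gcqtnm → gcqtn (del m @6)
Edit distance = 5.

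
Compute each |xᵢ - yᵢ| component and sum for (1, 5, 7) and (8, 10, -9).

Σ|x_i - y_i| = |1 - 8| + |5 - 10| + |7 - (-9)| = 7 + 5 + 16 = 28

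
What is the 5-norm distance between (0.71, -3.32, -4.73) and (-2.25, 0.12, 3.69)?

(Σ|x_i - y_i|^5)^(1/5) = (|0.71 - (-2.25)|^5 + |-3.32 - 0.12|^5 + |-4.73 - 3.69|^5)^(1/5)
= (2.96^5 + 3.44^5 + 8.42^5)^(1/5) ≈ (227.2263 + 481.7173 + 42321.4421)^(1/5) = (43030.3857)^(1/5) ≈ 8.448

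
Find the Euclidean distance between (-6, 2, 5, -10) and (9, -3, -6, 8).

√(Σ(x_i - y_i)²) = √((-6 - 9)² + (2 - (-3))² + (5 - (-6))² + (-10 - 8)²)
= √((-15)² + 5² + 11² + (-18)²) = √(225 + 25 + 121 + 324) = √695 ≈ 26.3629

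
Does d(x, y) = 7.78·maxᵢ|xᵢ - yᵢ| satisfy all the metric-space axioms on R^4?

Yes. The L∞ (Chebyshev) norm induces a metric on R^4, and multiplying a metric by a positive constant 7.78 > 0 preserves all four axioms: non-negativity (7.78·||x-y|| ≥ 0), identity (7.78·||x-y|| = 0 ⟺ ||x-y|| = 0 ⟺ x = y), symmetry (||x-y|| = ||y-x||), and the triangle inequality (7.78·||x-z|| ≤ 7.78·||x-y|| + 7.78·||y-z||). So d is a metric.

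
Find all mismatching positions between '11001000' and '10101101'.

Differing positions: 2, 3, 6, 8. Hamming distance = 4.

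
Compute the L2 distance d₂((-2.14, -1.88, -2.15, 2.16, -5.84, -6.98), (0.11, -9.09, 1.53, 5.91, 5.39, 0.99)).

√(Σ(x_i - y_i)²) = √((-2.14 - 0.11)² + (-1.88 - (-9.09))² + (-2.15 - 1.53)² + (2.16 - 5.91)² + (-5.84 - 5.39)² + (-6.98 - 0.99)²)
= √((-2.25)² + 7.21² + (-3.68)² + (-3.75)² + (-11.23)² + (-7.97)²) = √(5.0625 + 51.9841 + 13.5424 + 14.0625 + 126.1129 + 63.5209) = √274.2853 ≈ 16.5616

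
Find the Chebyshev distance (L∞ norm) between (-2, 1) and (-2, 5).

max(|x_i - y_i|) = max(|-2 - (-2)|, |1 - 5|) = max(0, 4) = 4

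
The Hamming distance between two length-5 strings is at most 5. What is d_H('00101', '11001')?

Differing positions: 1, 2, 3. Hamming distance = 3. The maximum possible Hamming distance for length-5 strings is 5, so d_H/5 = 3/5 = 0.6.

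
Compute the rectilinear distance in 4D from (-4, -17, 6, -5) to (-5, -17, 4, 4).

Σ|x_i - y_i| = |-4 - (-5)| + |-17 - (-17)| + |6 - 4| + |-5 - 4| = 1 + 0 + 2 + 9 = 12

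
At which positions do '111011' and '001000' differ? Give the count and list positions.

Differing positions: 1, 2, 5, 6. Hamming distance = 4.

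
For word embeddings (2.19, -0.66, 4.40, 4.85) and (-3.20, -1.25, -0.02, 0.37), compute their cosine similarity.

With u = (2.19, -0.66, 4.40, 4.85), v = (-3.20, -1.25, -0.02, 0.37):
u·v = 2.19·(-3.2) + (-0.66)·(-1.25) + 4.4·(-0.02) + 4.85·0.37 = (-7.008) + 0.825 + (-0.088) + 1.7945 = -4.4765.
|u| = √(2.19² + (-0.66)² + 4.4² + 4.85²) = √(4.7961 + 0.4356 + 19.36 + 23.5225) = √48.1142, |v| = √((-3.2)² + (-1.25)² + (-0.02)² + 0.37²) = √(10.24 + 1.5625 + 0.0004 + 0.1369) = √11.9398.
cos θ = (u·v)/(|u||v|) = -4.4765/(√48.1142·√11.9398) ≈ -0.1868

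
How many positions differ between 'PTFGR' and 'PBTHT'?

Differing positions: 2, 3, 4, 5. Hamming distance = 4.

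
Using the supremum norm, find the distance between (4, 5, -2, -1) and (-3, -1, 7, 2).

max(|x_i - y_i|) = max(|4 - (-3)|, |5 - (-1)|, |-2 - 7|, |-1 - 2|) = max(7, 6, 9, 3) = 9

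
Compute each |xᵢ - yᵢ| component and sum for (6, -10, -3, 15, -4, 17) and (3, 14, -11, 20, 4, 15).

Σ|x_i - y_i| = |6 - 3| + |-10 - 14| + |-3 - (-11)| + |15 - 20| + |-4 - 4| + |17 - 15| = 3 + 24 + 8 + 5 + 8 + 2 = 50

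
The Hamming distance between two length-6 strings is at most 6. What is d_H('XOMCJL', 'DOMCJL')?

Differing positions: 1. Hamming distance = 1. The maximum possible Hamming distance for length-6 strings is 6, so d_H/6 = 1/6 ≈ 0.1667.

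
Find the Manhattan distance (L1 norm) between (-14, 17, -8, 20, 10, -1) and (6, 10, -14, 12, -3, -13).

Σ|x_i - y_i| = |-14 - 6| + |17 - 10| + |-8 - (-14)| + |20 - 12| + |10 - (-3)| + |-1 - (-13)| = 20 + 7 + 6 + 8 + 13 + 12 = 66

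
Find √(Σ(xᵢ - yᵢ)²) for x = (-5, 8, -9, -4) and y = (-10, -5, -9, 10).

√(Σ(x_i - y_i)²) = √((-5 - (-10))² + (8 - (-5))² + (-9 - (-9))² + (-4 - 10)²)
= √(5² + 13² + 0² + (-14)²) = √(25 + 169 + 0 + 196) = √390 ≈ 19.7484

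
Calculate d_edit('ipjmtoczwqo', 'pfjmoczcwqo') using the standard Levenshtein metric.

Let D[i][j] be the edit distance between the first i characters of 'ipjmtoczwqo' and the first j characters of 'pfjmoczcwqo', with D[i][0] = i, D[0][j] = j, and D[i][j] = D[i-1][j-1] if the characters match, else 1 + min(D[i-1][j], D[i][j-1], D[i-1][j-1]). Filling the table (rows: prefixes of 'ipjmtoczwqo', columns: prefixes of 'pfjmoczcwqo'):
     ε  p  f  j  m  o  c  z  c  w  q  o
  ε  0  1  2  3  4  5  6  7  8  9 10 11
  i  1  1  2  3  4  5  6  7  8  9 10 11
  p  2  1  2  3  4  5  6  7  8  9 10 11
  j  3  2  2  2  3  4  5  6  7  8  9 10
  m  4  3  3  3  2  3  4  5  6  7  8  9
  t  5  4  4  4  3  3  4  5  6  7  8  9
  o  6  5  5  5  4  3  4  5  6  7  8  8
  c  7  6  6  6  5  4  3  4  5  6  7  8
  z  8  7  7  7  6  5  4  3  4  5  6  7
  w  9  8  8  8  7  6  5  4  4  4  5  6
  q 10  9  9  9  8  7  6  5  5  5  4  5
  o 11 10 10 10  9  8  7  6  6  6  5  4
The bottom-right entry gives D[11][11] = 4, so no sequence of fewer than 4 edits works. Backtracking through the table gives one optimal edit sequence (4 edits):
  ipjmtoczwqo → ppjmtoczwqo (sub i→p @1)
  ppjmtoczwqo → pfjmtoczwqo (sub p→f @2)
  pfjmtoczwqo → pfjmoczwqo (del t @5)
  pfjmoczwqo → pfjmoczcwqo (ins c @8)
Edit distance = 4.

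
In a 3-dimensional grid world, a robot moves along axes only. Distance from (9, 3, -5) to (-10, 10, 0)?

Σ|x_i - y_i| = |9 - (-10)| + |3 - 10| + |-5 - 0| = 19 + 7 + 5 = 31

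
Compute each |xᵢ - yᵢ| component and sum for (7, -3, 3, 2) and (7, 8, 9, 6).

Σ|x_i - y_i| = |7 - 7| + |-3 - 8| + |3 - 9| + |2 - 6| = 0 + 11 + 6 + 4 = 21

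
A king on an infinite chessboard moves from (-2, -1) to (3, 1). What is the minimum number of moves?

max(|x_i - y_i|) = max(|-2 - 3|, |-1 - 1|) = max(5, 2) = 5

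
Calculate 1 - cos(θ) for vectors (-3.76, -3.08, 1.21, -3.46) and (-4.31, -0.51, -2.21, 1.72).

With u = (-3.76, -3.08, 1.21, -3.46), v = (-4.31, -0.51, -2.21, 1.72):
u·v = (-3.76)·(-4.31) + (-3.08)·(-0.51) + 1.21·(-2.21) + (-3.46)·1.72 = 16.2056 + 1.5708 + (-2.6741) + (-5.9512) = 9.1511.
|u| = √((-3.76)² + (-3.08)² + 1.21² + (-3.46)²) = √(14.1376 + 9.4864 + 1.4641 + 11.9716) = √37.0597, |v| = √((-4.31)² + (-0.51)² + (-2.21)² + 1.72²) = √(18.5761 + 0.2601 + 4.8841 + 2.9584) = √26.6787.
cos θ = (u·v)/(|u||v|) = 9.1511/(√37.0597·√26.6787) ≈ 0.291
Cosine distance = 1 - cos θ ≈ 1 - 0.291 = 0.709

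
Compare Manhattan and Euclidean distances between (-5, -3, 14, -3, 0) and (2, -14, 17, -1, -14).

L1 = |-5 - 2| + |-3 - (-14)| + |14 - 17| + |-3 - (-1)| + |0 - (-14)| = 7 + 11 + 3 + 2 + 14 = 37
L2 = √(7² + 11² + 3² + 2² + 14²) = √379 ≈ 19.4679
L1 ≥ L2 always (equality iff movement is along one axis); L1 > L2 here.
Ratio L1/L2 = 37/√379 ≈ 1.9006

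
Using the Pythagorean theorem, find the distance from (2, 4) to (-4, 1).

√(Σ(x_i - y_i)²) = √((2 - (-4))² + (4 - 1)²)
= √(6² + 3²) = √(36 + 9) = √45 ≈ 6.7082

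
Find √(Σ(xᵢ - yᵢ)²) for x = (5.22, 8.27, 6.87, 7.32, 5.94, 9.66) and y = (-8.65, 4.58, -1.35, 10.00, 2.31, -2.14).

√(Σ(x_i - y_i)²) = √((5.22 - (-8.65))² + (8.27 - 4.58)² + (6.87 - (-1.35))² + (7.32 - 10)² + (5.94 - 2.31)² + (9.66 - (-2.14))²)
= √(13.87² + 3.69² + 8.22² + (-2.68)² + 3.63² + 11.8²) = √(192.3769 + 13.6161 + 67.5684 + 7.1824 + 13.1769 + 139.24) = √433.1607 ≈ 20.8125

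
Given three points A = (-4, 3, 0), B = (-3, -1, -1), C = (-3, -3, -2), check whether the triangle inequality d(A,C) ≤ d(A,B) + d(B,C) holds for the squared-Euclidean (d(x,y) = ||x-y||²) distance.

d(A,B) = 1² + 4² + 1² = 18, d(B,C) = 0² + 2² + 1² = 5, d(A,C) = 1² + 6² + 2² = 41.
d(A,C) = 41 > 18 + 5 = 23. Triangle inequality is VIOLATED. (Squared-Euclidean is not a metric — this is a counterexample.)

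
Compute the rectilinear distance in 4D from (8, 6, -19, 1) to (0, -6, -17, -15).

Σ|x_i - y_i| = |8 - 0| + |6 - (-6)| + |-19 - (-17)| + |1 - (-15)| = 8 + 12 + 2 + 16 = 38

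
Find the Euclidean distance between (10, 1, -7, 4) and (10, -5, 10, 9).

√(Σ(x_i - y_i)²) = √((10 - 10)² + (1 - (-5))² + (-7 - 10)² + (4 - 9)²)
= √(0² + 6² + (-17)² + (-5)²) = √(0 + 36 + 289 + 25) = √350 ≈ 18.7083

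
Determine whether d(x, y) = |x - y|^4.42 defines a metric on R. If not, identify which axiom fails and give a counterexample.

No. d(x,y) = |x-y|^4.42 fails the triangle inequality since p = 4.42 > 1. Counterexample: x = 5, y = 6, z = 16. d(x,z) = |5 - 16|^4.42 = 11^4.42 ≈ 40082.58, but d(x,y) + d(y,z) = 1^4.42 + 10^4.42 ≈ 1 + 26302.6799 = 26303.6799. Since 40082.58 > 26303.6799, the triangle inequality is violated.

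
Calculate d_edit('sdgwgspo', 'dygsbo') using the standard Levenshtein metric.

Let D[i][j] be the edit distance between the first i characters of 'sdgwgspo' and the first j characters of 'dygsbo', with D[i][0] = i, D[0][j] = j, and D[i][j] = D[i-1][j-1] if the characters match, else 1 + min(D[i-1][j], D[i][j-1], D[i-1][j-1]). Filling the table (rows: prefixes of 'sdgwgspo', columns: prefixes of 'dygsbo'):
     ε  d  y  g  s  b  o
  ε  0  1  2  3  4  5  6
  s  1  1  2  3  3  4  5
  d  2  1  2  3  4  4  5
  g  3  2  2  2  3  4  5
  w  4  3  3  3  3  4  5
  g  5  4  4  3  4  4  5
  s  6  5  5  4  3  4  5
  p  7  6  6  5  4  4  5
  o  8  7  7  6  5  5  4
The bottom-right entry gives D[8][6] = 4, so no sequence of fewer than 4 edits works. Backtracking through the table gives one optimal edit sequence (4 edits):
  sdgwgspo → dgwgspo (del s @1)
  dgwgspo → dwgspo (del g @2)
  dwgspo → dygspo (sub w→y @2)
  dygspo → dygsbo (sub p→b @5)
Edit distance = 4.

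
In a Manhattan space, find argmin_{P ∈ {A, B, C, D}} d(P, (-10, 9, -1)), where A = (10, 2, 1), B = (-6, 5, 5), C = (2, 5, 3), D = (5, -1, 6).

Distances: d(A) = 29, d(B) = 14, d(C) = 20, d(D) = 32. Nearest: B = (-6, 5, 5) with distance 14.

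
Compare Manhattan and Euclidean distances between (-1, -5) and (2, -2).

L1 = |-1 - 2| + |-5 - (-2)| = 3 + 3 = 6
L2 = √(3² + 3²) = √18 ≈ 4.2426
L1 ≥ L2 always (equality iff movement is along one axis); L1 > L2 here.
Ratio L1/L2 = 6/√18 ≈ 1.4142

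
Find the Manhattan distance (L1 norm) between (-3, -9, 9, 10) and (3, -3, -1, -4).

Σ|x_i - y_i| = |-3 - 3| + |-9 - (-3)| + |9 - (-1)| + |10 - (-4)| = 6 + 6 + 10 + 14 = 36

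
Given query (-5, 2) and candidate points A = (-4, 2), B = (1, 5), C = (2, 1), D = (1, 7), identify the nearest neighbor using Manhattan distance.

Distances: d(A) = 1, d(B) = 9, d(C) = 8, d(D) = 11. Nearest: A = (-4, 2) with distance 1.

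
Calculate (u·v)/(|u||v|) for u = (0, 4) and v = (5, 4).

With u = (0, 4), v = (5, 4):
u·v = 0·5 + 4·4 = 0 + 16 = 16.
|u| = √(0² + 4²) = √16, |v| = √(5² + 4²) = √41, so |u||v| = √(16·41) = √656.
cos θ = (u·v)/(|u||v|) = 16/√656 ≈ 0.6247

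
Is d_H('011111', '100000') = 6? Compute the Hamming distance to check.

Differing positions: 1, 2, 3, 4, 5, 6. Hamming distance = 6, so the claim is true.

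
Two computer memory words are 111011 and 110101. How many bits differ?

Differing positions: 3, 4, 5. Hamming distance = 3.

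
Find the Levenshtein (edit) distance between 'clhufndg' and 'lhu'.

Let D[i][j] be the edit distance between the first i characters of 'clhufndg' and the first j characters of 'lhu', with D[i][0] = i, D[0][j] = j, and D[i][j] = D[i-1][j-1] if the characters match, else 1 + min(D[i-1][j], D[i][j-1], D[i-1][j-1]). Filling the table (rows: prefixes of 'clhufndg', columns: prefixes of 'lhu'):
     ε  l  h  u
  ε  0  1  2  3
  c  1  1  2  3
  l  2  1  2  3
  h  3  2  1  2
  u  4  3  2  1
  f  5  4  3  2
  n  6  5  4  3
  d  7  6  5  4
  g  8  7  6  5
The bottom-right entry gives D[8][3] = 5, so no sequence of fewer than 5 edits works. Backtracking through the table gives one optimal edit sequence (5 edits):
  clhufndg → lhufndg (del c @1)
  lhufndg → lhundg (del f @4)
  lhundg → lhudg (del n @4)
  lhudg → lhug (del d @4)
  lhug → lhu (del g @4)
Edit distance = 5.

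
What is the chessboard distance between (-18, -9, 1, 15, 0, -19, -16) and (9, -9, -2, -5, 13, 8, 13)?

max(|x_i - y_i|) = max(|-18 - 9|, |-9 - (-9)|, |1 - (-2)|, |15 - (-5)|, |0 - 13|, |-19 - 8|, |-16 - 13|) = max(27, 0, 3, 20, 13, 27, 29) = 29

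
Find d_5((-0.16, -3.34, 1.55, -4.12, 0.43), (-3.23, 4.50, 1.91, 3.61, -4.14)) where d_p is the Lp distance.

(Σ|x_i - y_i|^5)^(1/5) = (|-0.16 - (-3.23)|^5 + |-3.34 - 4.5|^5 + |1.55 - 1.91|^5 + |-4.12 - 3.61|^5 + |0.43 - (-4.14)|^5)^(1/5)
= (3.07^5 + 7.84^5 + 0.36^5 + 7.73^5 + 4.57^5)^(1/5) ≈ (272.7042 + 29619.6767 + 0.006 + 27599.262 + 1993.3382)^(1/5) = (59484.9871)^(1/5) ≈ 9.0133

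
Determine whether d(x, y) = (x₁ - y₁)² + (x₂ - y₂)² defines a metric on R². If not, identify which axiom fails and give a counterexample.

No. The squared Euclidean distance fails the triangle inequality. Counterexample: x = (0, 0), y = (5, 1), z = (10, 2). d(x,z) = 10² + 2² = 104, but d(x,y) + d(y,z) = (5² + 1²) + (5² + 1²) = 26 + 26 = 52. Since 104 > 52, the triangle inequality is violated. (Note: √d, the ordinary Euclidean distance, IS a metric.)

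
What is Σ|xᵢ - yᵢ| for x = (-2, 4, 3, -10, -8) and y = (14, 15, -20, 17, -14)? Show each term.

Σ|x_i - y_i| = |-2 - 14| + |4 - 15| + |3 - (-20)| + |-10 - 17| + |-8 - (-14)| = 16 + 11 + 23 + 27 + 6 = 83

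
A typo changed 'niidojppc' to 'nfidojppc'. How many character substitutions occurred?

Differing positions: 2. Hamming distance = 1.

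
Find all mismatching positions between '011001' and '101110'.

Differing positions: 1, 2, 4, 5, 6. Hamming distance = 5.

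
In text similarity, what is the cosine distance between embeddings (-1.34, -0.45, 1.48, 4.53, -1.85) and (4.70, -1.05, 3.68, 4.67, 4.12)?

With u = (-1.34, -0.45, 1.48, 4.53, -1.85), v = (4.70, -1.05, 3.68, 4.67, 4.12):
u·v = (-1.34)·4.7 + (-0.45)·(-1.05) + 1.48·3.68 + 4.53·4.67 + (-1.85)·4.12 = (-6.298) + 0.4725 + 5.4464 + 21.1551 + (-7.622) = 13.154.
|u| = √((-1.34)² + (-0.45)² + 1.48² + 4.53² + (-1.85)²) = √(1.7956 + 0.2025 + 2.1904 + 20.5209 + 3.4225) = √28.1319, |v| = √(4.7² + (-1.05)² + 3.68² + 4.67² + 4.12²) = √(22.09 + 1.1025 + 13.5424 + 21.8089 + 16.9744) = √75.5182.
cos θ = (u·v)/(|u||v|) = 13.154/(√28.1319·√75.5182) ≈ 0.2854
Cosine distance = 1 - cos θ ≈ 1 - 0.2854 = 0.7146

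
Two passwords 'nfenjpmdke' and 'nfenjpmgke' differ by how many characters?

Differing positions: 8. Hamming distance = 1.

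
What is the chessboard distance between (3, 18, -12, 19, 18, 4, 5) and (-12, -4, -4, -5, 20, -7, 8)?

max(|x_i - y_i|) = max(|3 - (-12)|, |18 - (-4)|, |-12 - (-4)|, |19 - (-5)|, |18 - 20|, |4 - (-7)|, |5 - 8|) = max(15, 22, 8, 24, 2, 11, 3) = 24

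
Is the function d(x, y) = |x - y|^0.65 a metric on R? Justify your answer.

Yes. With 0 < p = 0.65 ≤ 1, d(x,y) = |x-y|^0.65 is a metric on R. Non-negativity and symmetry are immediate; |x-y|^0.65 = 0 ⟺ |x-y| = 0 ⟺ x = y. For the triangle inequality, the function t ↦ t^0.65 is subadditive on [0,∞) when p ≤ 1, so |x-z|^0.65 ≤ (|x-y| + |y-z|)^0.65 ≤ |x-y|^0.65 + |y-z|^0.65.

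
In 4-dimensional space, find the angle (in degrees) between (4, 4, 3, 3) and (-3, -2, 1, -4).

With u = (4, 4, 3, 3), v = (-3, -2, 1, -4):
u·v = 4·(-3) + 4·(-2) + 3·1 + 3·(-4) = (-12) + (-8) + 3 + (-12) = -29.
|u| = √(4² + 4² + 3² + 3²) = √50, |v| = √((-3)² + (-2)² + 1² + (-4)²) = √30, so |u||v| = √(50·30) = √1500.
cos θ = (u·v)/(|u||v|) = -29/√1500 ≈ -0.748777
θ = arccos(-0.748777) ≈ 138.48°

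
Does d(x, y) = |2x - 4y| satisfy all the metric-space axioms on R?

No. d fails symmetry: d(8, 5) = |2·8 - 4·5| = |-4| = 4, but d(5, 8) = |2·5 - 4·8| = |-22| = 22. Since 4 ≠ 22, d(x,y) ≠ d(y,x) in general.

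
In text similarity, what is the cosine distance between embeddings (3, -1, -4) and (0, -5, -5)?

With u = (3, -1, -4), v = (0, -5, -5):
u·v = 3·0 + (-1)·(-5) + (-4)·(-5) = 0 + 5 + 20 = 25.
|u| = √(3² + (-1)² + (-4)²) = √26, |v| = √(0² + (-5)² + (-5)²) = √50, so |u||v| = √(26·50) = √1300.
cos θ = (u·v)/(|u||v|) = 25/√1300 ≈ 0.6934
Cosine distance = 1 - cos θ ≈ 1 - 0.6934 = 0.3066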